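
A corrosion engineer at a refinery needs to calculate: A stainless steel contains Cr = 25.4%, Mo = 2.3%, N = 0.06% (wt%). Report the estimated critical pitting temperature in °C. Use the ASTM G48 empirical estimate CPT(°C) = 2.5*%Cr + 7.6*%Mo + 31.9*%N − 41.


Apply the ASTM G48 empirical CPT estimate: CPT(°C) = 2.5*%Cr + 7.6*%Mo + 31.9*%N − 41
2.5*25.4 = 63.5; 7.6*2.3 = 17.48; 31.9*0.06 = 1.914
CPT = 63.5 + 17.48 + 1.914 − 41 = 41.894 °C
Rounded to 0.1 °C: CPT ≈ 41.9 °C

41.9 °C


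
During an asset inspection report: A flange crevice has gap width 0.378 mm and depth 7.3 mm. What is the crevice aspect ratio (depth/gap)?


Aspect ratio = depth / gap
Ratio = 7.3 / 0.378 = 19.3

19.3


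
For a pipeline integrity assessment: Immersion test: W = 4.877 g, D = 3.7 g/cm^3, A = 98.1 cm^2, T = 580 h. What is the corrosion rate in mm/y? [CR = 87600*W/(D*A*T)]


Apply the mm/y weight-loss relation: CR = 87600 * W / (D * A * T)
Numerator: 87600 * 4.877 = 427225.2
Denominator: 3.7 * 98.1 * 580 = 210522.6
CR = 427225.2 / 210522.6 = 2.029356 mm/y

2.029356 mm/y


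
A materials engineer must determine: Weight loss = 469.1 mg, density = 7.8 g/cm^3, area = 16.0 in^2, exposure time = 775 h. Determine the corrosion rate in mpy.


Apply the mpy weight-loss relation: CR = 534 * W / (D * A * T)
Numerator: 534 * 469.1 = 250499.4
Denominator: 7.8 * 16.0 * 775 = 96720.0
CR = 250499.4 / 96720.0 = 2.58994 mpy

2.58994 mpy


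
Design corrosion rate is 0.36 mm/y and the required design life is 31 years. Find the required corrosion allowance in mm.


Corrosion allowance = CR × design life
CA = 0.36 * 31 = 11.16 mm

11.16 mm


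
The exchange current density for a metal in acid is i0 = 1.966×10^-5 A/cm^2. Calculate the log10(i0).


i0 = 1.966×10^-5 A/cm^2
log10(i0) = -4.706

-4.706


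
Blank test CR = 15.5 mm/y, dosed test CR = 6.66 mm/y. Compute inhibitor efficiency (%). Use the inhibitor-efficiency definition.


Apply the inhibitor-efficiency definition: IE = (CR_blank − CR_inh)/CR_blank × 100
IE = (15.5 − 6.66) / 15.5 × 100
IE = 8.84 / 15.5 × 100 = 57.0 %

57.0 %


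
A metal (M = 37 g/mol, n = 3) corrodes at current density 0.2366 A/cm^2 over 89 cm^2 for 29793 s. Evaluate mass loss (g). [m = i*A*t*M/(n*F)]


Apply Faraday's law: m = i*A*t*M / (n*F)
Total charge passed Q = i*A*t = 0.2366*89*29793 = 627363.1182 C
m = Q*M/(n*F) = 627363.1182*37/(3*96485) = 80.194 g

80.194 g


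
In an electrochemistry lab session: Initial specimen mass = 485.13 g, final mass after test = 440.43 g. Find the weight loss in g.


Weight loss = initial − final
WL = 485.13 − 440.43 = 44.7 g

44.7 g


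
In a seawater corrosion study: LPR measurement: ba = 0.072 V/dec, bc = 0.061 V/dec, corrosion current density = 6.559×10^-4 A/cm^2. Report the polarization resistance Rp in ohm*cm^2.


Apply the Stern-Geary equation: Rp = ba*bc / (2.303*icorr*(ba+bc))
ba*bc = 0.072*0.061 = 0.004392
ba+bc = 0.133; 2.303*icorr*(ba+bc) = 2.303*6.559×10^-4*0.133 = 2.0090151×10^-4
Rp = 0.004392 / 2.0090151×10^-4 = 21.9 ohm*cm^2

21.9 ohm*cm^2


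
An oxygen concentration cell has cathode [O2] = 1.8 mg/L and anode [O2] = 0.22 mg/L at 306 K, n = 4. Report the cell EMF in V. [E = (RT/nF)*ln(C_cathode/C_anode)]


Apply the Nernst concentration-cell relation: E = (RT/nF)*ln(C_cathode/C_anode)
RT/nF = 8.314*306/(4*96485) = 0.00659192 V
ln(1.8/0.22) = 2.10191
E = 0.00659192 * 2.10191 = 0.01386 V

0.01386 V


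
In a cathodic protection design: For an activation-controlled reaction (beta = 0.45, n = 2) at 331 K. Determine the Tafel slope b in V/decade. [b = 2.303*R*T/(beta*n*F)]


Apply the Tafel slope relation: b = 2.303*R*T/(beta*n*F)
Numerator: 2.303 * 8.314 * 331 = 6337.7
Denominator: 0.45 * 2 * 96485 = 86836.5
b = 6337.7 / 86836.5 = 0.073 V/decade

0.073 V/decade


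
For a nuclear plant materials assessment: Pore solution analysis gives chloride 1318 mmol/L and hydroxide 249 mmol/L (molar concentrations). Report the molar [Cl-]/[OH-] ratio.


Threshold parameter = [Cl-] / [OH-] (molar basis; both in mmol/L, so units cancel)
Ratio = 1318 / 249 = 5.29

5.29


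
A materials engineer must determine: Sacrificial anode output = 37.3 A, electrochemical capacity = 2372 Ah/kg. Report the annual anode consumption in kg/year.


Annual consumption = current * hours per year / capacity
Rate = 37.3 * 8760 / 2372 = 137.8 kg/year

137.8 kg/year


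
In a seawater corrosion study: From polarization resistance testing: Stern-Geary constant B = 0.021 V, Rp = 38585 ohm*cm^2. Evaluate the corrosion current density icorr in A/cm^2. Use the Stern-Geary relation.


Apply the Stern-Geary relation: icorr = B / Rp
icorr = 0.021 / 38585 = 5.443×10^-7 A/cm^2

5.443×10^-7 A/cm^2


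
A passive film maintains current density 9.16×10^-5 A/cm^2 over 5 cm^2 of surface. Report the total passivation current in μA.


I = i_pass * A, then convert A → μA (×10^6)
I = 9.16×10^-5 * 5 * 10^6 = 458.0 μA

458.0 μA


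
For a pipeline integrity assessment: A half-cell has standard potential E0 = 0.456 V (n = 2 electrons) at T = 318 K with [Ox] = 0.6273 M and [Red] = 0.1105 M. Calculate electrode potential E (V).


Apply the Nernst equation: E = E0 + (RT/nF)*ln([Ox]/[Red])
Step 1: RT/nF = 8.314*318/(2*96485) = 0.01370084 V
Step 2: [Ox]/[Red] = 0.6273/0.1105 = 5.676923
Step 3: ln(5.676923) = 1.736409
Step 4: correction = 0.01370084 * 1.736409 = 0.024 V
E = 0.456 + 0.024 = 0.48 V

0.48 V


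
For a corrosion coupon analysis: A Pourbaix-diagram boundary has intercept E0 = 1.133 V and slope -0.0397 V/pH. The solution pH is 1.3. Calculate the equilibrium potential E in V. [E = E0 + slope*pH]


Apply the Pourbaix line equation: E = E0 + slope*pH
E = 1.133 + (-0.0397)*1.3 = 1.133 + (-0.05161) = 1.08139 V
Rounded to 4 decimal places: E = 1.0814 V

1.0814 V


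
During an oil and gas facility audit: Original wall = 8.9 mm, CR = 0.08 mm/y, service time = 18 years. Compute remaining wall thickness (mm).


Remaining wall = original − CR × time
t = 8.9 − 0.08*18 = 8.9 − 1.44 = 7.46 mm

7.46 mm


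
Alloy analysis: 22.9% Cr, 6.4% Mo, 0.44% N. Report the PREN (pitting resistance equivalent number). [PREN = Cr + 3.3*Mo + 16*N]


Apply the PREN formula: PREN = Cr + 3.3*Mo + 16*N
PREN = 22.9 + 3.3*6.4 + 16*0.44
PREN = 22.9 + 21.12 + 7.04 = 51.06

51.06


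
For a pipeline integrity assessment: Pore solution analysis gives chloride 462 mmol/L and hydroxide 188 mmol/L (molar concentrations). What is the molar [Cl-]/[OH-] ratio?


Threshold parameter = [Cl-] / [OH-] (molar basis; both in mmol/L, so units cancel)
Ratio = 462 / 188 = 2.46

2.46


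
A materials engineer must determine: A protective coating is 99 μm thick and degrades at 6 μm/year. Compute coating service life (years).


Service life = thickness / degradation rate
Life = 99 / 6 = 16.5 years

16.5 years


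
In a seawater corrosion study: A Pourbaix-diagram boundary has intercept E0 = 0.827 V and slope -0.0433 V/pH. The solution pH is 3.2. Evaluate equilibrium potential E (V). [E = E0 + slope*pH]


Apply the Pourbaix line equation: E = E0 + slope*pH
E = 0.827 + (-0.0433)*3.2 = 0.827 + (-0.13856) = 0.68844 V
Rounded to 3 decimal places: E = 0.688 V

0.688 V


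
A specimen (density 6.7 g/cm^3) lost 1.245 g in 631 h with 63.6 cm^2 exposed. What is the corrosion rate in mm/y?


Apply the mm/y weight-loss relation: CR = 87600 * W / (D * A * T)
Numerator: 87600 * 1.245 = 109062.0
Denominator: 6.7 * 63.6 * 631 = 268881.72
CR = 109062.0 / 268881.72 = 0.40561 mm/y

0.40561 mm/y


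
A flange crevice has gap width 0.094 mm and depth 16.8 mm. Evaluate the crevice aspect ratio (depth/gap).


Aspect ratio = depth / gap
Ratio = 16.8 / 0.094 = 178.7

178.7


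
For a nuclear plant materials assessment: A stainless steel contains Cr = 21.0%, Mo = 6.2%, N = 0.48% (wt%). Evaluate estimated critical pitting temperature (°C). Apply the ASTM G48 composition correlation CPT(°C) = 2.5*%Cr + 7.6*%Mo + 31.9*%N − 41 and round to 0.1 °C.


Apply the ASTM G48 empirical CPT estimate: CPT(°C) = 2.5*%Cr + 7.6*%Mo + 31.9*%N − 41
2.5*21.0 = 52.5; 7.6*6.2 = 47.12; 31.9*0.48 = 15.312
CPT = 52.5 + 47.12 + 15.312 − 41 = 73.932 °C
Rounded to 0.1 °C: CPT ≈ 73.9 °C

73.9 °C


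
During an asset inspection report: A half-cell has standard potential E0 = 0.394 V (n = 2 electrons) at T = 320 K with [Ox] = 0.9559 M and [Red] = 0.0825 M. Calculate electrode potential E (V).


Apply the Nernst equation: E = E0 + (RT/nF)*ln([Ox]/[Red])
Step 1: RT/nF = 8.314*320/(2*96485) = 0.01378701 V
Step 2: [Ox]/[Red] = 0.9559/0.0825 = 11.586667
Step 3: ln(11.586667) = 2.449855
Step 4: correction = 0.01378701 * 2.449855 = 0.0338 V
E = 0.394 + 0.0338 = 0.4278 V

0.4278 V


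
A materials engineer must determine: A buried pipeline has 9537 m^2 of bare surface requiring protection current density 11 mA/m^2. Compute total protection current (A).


I = area * current density, then convert mA → A (÷1000)
I = 9537 * 11 / 1000 = 104.91 A

104.91 A


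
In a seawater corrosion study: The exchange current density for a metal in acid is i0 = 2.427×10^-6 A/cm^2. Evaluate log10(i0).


i0 = 2.427×10^-6 A/cm^2
log10(i0) = -5.615

-5.615


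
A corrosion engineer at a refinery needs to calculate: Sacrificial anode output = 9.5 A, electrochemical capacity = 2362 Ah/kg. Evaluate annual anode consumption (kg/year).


Annual consumption = current * hours per year / capacity
Rate = 9.5 * 8760 / 2362 = 35.2 kg/year

35.2 kg/year


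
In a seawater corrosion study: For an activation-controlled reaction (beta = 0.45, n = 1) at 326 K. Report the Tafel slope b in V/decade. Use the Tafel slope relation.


Apply the Tafel slope relation: b = 2.303*R*T/(beta*n*F)
Numerator: 2.303 * 8.314 * 326 = 6241.97
Denominator: 0.45 * 1 * 96485 = 43418.25
b = 6241.97 / 43418.25 = 0.144 V/decade

0.144 V/decade


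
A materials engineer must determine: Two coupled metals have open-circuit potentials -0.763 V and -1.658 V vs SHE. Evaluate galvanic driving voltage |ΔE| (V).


Driving voltage is the absolute potential difference.
|ΔE| = |-0.763 − (-1.658)| = 0.895 V

0.895 V


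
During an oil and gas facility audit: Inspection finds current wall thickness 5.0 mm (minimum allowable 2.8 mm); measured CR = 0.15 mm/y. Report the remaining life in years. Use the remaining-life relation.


Apply the remaining-life relation: RL = (t_current − t_min) / CR
RL = (5.0 − 2.8) / 0.15 = 2.2 / 0.15 = 14.7 years

14.7 years


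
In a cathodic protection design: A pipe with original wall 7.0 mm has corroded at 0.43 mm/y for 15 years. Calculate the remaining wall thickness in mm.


Remaining wall = original − CR × time
t = 7.0 − 0.43*15 = 7.0 − 6.45 = 0.55 mm

0.55 mm


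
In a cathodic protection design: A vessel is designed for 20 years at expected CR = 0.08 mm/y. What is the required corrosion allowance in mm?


Corrosion allowance = CR × design life
CA = 0.08 * 20 = 1.6 mm

1.6 mm


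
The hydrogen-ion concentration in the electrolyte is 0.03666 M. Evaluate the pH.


pH = −log10[H+]
pH = −log10(0.03666) = 1.44

1.44


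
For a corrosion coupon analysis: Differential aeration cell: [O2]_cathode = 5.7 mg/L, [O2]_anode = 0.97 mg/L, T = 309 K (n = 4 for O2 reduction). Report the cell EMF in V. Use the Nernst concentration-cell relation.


Apply the Nernst concentration-cell relation: E = (RT/nF)*ln(C_cathode/C_anode)
RT/nF = 8.314*309/(4*96485) = 0.00665654 V
ln(5.7/0.97) = 1.77093
E = 0.00665654 * 1.77093 = 0.01179 V

0.01179 V


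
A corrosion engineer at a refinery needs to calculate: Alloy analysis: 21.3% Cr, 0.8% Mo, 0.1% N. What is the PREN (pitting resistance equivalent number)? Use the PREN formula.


Apply the PREN formula: PREN = Cr + 3.3*Mo + 16*N
PREN = 21.3 + 3.3*0.8 + 16*0.1
PREN = 21.3 + 2.64 + 1.6 = 25.54

25.54


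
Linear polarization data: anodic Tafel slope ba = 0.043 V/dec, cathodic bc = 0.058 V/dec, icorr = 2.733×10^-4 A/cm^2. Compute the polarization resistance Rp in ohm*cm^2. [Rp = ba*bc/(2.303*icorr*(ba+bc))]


Apply the Stern-Geary equation: Rp = ba*bc / (2.303*icorr*(ba+bc))
ba*bc = 0.043*0.058 = 0.002494
ba+bc = 0.101; 2.303*icorr*(ba+bc) = 2.303*2.733×10^-4*0.101 = 6.35704×10^-5
Rp = 0.002494 / 6.35704×10^-5 = 39.23 ohm*cm^2

39.23 ohm*cm^2


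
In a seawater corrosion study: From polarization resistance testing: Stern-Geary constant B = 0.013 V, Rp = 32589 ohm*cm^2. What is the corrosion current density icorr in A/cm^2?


Apply the Stern-Geary relation: icorr = B / Rp
icorr = 0.013 / 32589 = 3.989×10^-7 A/cm^2

3.989×10^-7 A/cm^2


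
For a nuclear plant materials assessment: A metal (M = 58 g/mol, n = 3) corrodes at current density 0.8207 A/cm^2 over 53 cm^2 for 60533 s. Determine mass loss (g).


Apply Faraday's law: m = i*A*t*M / (n*F)
Total charge passed Q = i*A*t = 0.8207*53*60533 = 2633009.9543 C
m = Q*M/(n*F) = 2633009.9543*58/(3*96485) = 527.5935 g

527.5935 g


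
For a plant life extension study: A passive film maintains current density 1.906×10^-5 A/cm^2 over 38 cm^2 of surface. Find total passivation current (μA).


I = i_pass * A, then convert A → μA (×10^6)
I = 1.906×10^-5 * 38 * 10^6 = 724.28 μA

724.28 μA


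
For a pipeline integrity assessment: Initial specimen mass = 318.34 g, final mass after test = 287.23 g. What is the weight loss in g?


Weight loss = initial − final
WL = 318.34 − 287.23 = 31.11 g

31.11 g


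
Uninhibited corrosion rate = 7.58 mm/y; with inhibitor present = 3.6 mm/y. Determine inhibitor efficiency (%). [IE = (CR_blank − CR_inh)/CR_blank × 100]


Apply the inhibitor-efficiency definition: IE = (CR_blank − CR_inh)/CR_blank × 100
IE = (7.58 − 3.6) / 7.58 × 100
IE = 3.98 / 7.58 × 100 = 52.5 %

52.5 %


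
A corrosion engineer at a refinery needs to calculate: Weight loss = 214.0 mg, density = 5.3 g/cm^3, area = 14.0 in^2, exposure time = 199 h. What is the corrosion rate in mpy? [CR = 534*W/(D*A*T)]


Apply the mpy weight-loss relation: CR = 534 * W / (D * A * T)
Numerator: 534 * 214.0 = 114276.0
Denominator: 5.3 * 14.0 * 199 = 14765.8
CR = 114276.0 / 14765.8 = 7.73924 mpy

7.73924 mpy


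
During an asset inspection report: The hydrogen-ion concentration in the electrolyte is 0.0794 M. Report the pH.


pH = −log10[H+]
pH = −log10(0.0794) = 1.1

1.1


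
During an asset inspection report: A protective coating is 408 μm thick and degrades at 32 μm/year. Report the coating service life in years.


Service life = thickness / degradation rate
Life = 408 / 32 = 12.8 years

12.8 years


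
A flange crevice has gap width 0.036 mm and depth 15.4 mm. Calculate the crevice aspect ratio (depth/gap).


Aspect ratio = depth / gap
Ratio = 15.4 / 0.036 = 427.8

427.8


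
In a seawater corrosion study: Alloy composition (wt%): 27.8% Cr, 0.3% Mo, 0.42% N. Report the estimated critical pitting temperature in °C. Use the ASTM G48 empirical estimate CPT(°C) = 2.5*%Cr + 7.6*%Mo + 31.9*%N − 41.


Apply the ASTM G48 empirical CPT estimate: CPT(°C) = 2.5*%Cr + 7.6*%Mo + 31.9*%N − 41
2.5*27.8 = 69.5; 7.6*0.3 = 2.28; 31.9*0.42 = 13.398
CPT = 69.5 + 2.28 + 13.398 − 41 = 44.178 °C
Rounded to 0.1 °C: CPT ≈ 44.2 °C

44.2 °C


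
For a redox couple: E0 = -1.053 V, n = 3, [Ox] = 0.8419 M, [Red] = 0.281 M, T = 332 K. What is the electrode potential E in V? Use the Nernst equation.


Apply the Nernst equation: E = E0 + (RT/nF)*ln([Ox]/[Red])
Step 1: RT/nF = 8.314*332/(3*96485) = 0.00953602 V
Step 2: [Ox]/[Red] = 0.8419/0.281 = 2.996085
Step 3: ln(2.996085) = 1.097306
Step 4: correction = 0.00953602 * 1.097306 = 0.0105 V
E = -1.053 + 0.0105 = -1.0425 V

-1.0425 V


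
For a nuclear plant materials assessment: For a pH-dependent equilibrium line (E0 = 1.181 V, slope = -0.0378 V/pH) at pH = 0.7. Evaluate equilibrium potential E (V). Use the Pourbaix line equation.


Apply the Pourbaix line equation: E = E0 + slope*pH
E = 1.181 + (-0.0378)*0.7 = 1.181 + (-0.02646) = 1.15454 V
Rounded to 4 decimal places: E = 1.1545 V

1.1545 V


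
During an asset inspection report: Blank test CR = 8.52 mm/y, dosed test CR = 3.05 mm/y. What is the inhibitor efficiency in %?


Apply the inhibitor-efficiency definition: IE = (CR_blank − CR_inh)/CR_blank × 100
IE = (8.52 − 3.05) / 8.52 × 100
IE = 5.47 / 8.52 × 100 = 64.2 %

64.2 %


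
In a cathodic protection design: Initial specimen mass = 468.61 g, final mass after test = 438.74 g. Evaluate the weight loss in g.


Weight loss = initial − final
WL = 468.61 − 438.74 = 29.87 g

29.87 g


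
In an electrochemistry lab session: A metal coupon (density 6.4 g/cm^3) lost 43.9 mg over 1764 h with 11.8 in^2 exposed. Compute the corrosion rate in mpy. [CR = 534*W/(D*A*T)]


Apply the mpy weight-loss relation: CR = 534 * W / (D * A * T)
Numerator: 534 * 43.9 = 23442.6
Denominator: 6.4 * 11.8 * 1764 = 133217.28
CR = 23442.6 / 133217.28 = 0.176 mpy

0.176 mpy


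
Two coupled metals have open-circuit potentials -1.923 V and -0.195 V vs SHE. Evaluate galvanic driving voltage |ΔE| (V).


Driving voltage is the absolute potential difference.
|ΔE| = |-1.923 − (-0.195)| = 1.728 V

1.728 V


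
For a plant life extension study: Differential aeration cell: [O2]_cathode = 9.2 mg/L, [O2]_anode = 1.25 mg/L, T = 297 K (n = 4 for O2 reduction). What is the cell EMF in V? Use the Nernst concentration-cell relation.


Apply the Nernst concentration-cell relation: E = (RT/nF)*ln(C_cathode/C_anode)
RT/nF = 8.314*297/(4*96485) = 0.00639804 V
ln(9.2/1.25) = 1.99606
E = 0.00639804 * 1.99606 = 0.01277 V

0.01277 V


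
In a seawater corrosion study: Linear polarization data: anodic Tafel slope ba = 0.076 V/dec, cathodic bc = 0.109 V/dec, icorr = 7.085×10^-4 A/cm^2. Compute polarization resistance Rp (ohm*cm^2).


Apply the Stern-Geary equation: Rp = ba*bc / (2.303*icorr*(ba+bc))
ba*bc = 0.076*0.109 = 0.008284
ba+bc = 0.185; 2.303*icorr*(ba+bc) = 2.303*7.085×10^-4*0.185 = 3.0185997×10^-4
Rp = 0.008284 / 3.0185997×10^-4 = 27.44 ohm*cm^2

27.44 ohm*cm^2


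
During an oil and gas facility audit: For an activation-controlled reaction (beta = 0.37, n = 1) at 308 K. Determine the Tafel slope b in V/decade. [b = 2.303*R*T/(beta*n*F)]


Apply the Tafel slope relation: b = 2.303*R*T/(beta*n*F)
Numerator: 2.303 * 8.314 * 308 = 5897.32
Denominator: 0.37 * 1 * 96485 = 35699.45
b = 5897.32 / 35699.45 = 0.165 V/decade

0.165 V/decade


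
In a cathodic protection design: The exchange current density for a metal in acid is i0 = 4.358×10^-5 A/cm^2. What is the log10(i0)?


i0 = 4.358×10^-5 A/cm^2
log10(i0) = -4.361

-4.361


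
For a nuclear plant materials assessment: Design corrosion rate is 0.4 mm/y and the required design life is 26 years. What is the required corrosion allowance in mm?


Corrosion allowance = CR × design life
CA = 0.4 * 26 = 10.4 mm

10.4 mm


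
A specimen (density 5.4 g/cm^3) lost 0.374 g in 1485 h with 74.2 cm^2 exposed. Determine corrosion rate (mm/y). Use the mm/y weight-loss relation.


Apply the mm/y weight-loss relation: CR = 87600 * W / (D * A * T)
Numerator: 87600 * 0.374 = 32762.4
Denominator: 5.4 * 74.2 * 1485 = 595009.8
CR = 32762.4 / 595009.8 = 0.055062 mm/y

0.055062 mm/y


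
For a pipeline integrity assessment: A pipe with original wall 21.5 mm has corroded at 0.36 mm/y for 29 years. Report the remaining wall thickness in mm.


Remaining wall = original − CR × time
t = 21.5 − 0.36*29 = 21.5 − 10.44 = 11.06 mm

11.06 mm


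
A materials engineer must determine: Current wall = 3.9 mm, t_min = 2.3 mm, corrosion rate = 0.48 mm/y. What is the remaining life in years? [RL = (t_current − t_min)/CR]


Apply the remaining-life relation: RL = (t_current − t_min) / CR
RL = (3.9 − 2.3) / 0.48 = 1.6 / 0.48 = 3.3 years

3.3 years


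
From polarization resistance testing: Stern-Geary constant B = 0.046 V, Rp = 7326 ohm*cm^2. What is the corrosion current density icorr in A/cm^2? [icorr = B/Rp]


Apply the Stern-Geary relation: icorr = B / Rp
icorr = 0.046 / 7326 = 6.279×10^-6 A/cm^2

6.279×10^-6 A/cm^2


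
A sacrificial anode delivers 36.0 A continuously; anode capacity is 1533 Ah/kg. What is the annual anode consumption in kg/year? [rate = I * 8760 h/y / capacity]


Annual consumption = current * hours per year / capacity
Rate = 36.0 * 8760 / 1533 = 205.7 kg/year

205.7 kg/year


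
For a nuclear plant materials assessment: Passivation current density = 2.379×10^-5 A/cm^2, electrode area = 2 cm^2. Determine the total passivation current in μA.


I = i_pass * A, then convert A → μA (×10^6)
I = 2.379×10^-5 * 2 * 10^6 = 47.58 μA

47.58 μA


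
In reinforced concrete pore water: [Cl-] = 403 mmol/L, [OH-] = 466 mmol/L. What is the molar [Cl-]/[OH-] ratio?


Threshold parameter = [Cl-] / [OH-] (molar basis; both in mmol/L, so units cancel)
Ratio = 403 / 466 = 0.86

0.86


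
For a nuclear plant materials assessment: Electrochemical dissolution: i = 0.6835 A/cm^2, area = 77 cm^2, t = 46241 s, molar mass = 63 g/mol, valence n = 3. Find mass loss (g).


Apply Faraday's law: m = i*A*t*M / (n*F)
Total charge passed Q = i*A*t = 0.6835*77*46241 = 2433640.7095 C
m = Q*M/(n*F) = 2433640.7095*63/(3*96485) = 529.683 g

529.683 g


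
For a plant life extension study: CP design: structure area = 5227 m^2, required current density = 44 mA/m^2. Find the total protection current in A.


I = area * current density, then convert mA → A (÷1000)
I = 5227 * 44 / 1000 = 229.99 A

229.99 A


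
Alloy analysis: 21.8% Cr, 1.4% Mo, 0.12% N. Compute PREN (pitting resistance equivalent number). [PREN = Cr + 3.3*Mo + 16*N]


Apply the PREN formula: PREN = Cr + 3.3*Mo + 16*N
PREN = 21.8 + 3.3*1.4 + 16*0.12
PREN = 21.8 + 4.62 + 1.92 = 28.34

28.34


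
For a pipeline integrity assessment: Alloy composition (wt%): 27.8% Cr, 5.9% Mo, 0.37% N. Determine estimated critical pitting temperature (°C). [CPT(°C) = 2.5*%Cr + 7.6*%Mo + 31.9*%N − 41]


Apply the ASTM G48 empirical CPT estimate: CPT(°C) = 2.5*%Cr + 7.6*%Mo + 31.9*%N − 41
2.5*27.8 = 69.5; 7.6*5.9 = 44.84; 31.9*0.37 = 11.803
CPT = 69.5 + 44.84 + 11.803 − 41 = 85.143 °C
Rounded to 0.1 °C: CPT ≈ 85.1 °C

85.1 °C


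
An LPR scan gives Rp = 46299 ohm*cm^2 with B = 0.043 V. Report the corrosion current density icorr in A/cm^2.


Apply the Stern-Geary relation: icorr = B / Rp
icorr = 0.043 / 46299 = 9.287×10^-7 A/cm^2

9.287×10^-7 A/cm^2


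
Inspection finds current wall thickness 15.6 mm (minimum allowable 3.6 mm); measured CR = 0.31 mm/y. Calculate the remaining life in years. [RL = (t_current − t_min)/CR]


Apply the remaining-life relation: RL = (t_current − t_min) / CR
RL = (15.6 − 3.6) / 0.31 = 12.0 / 0.31 = 38.7 years

38.7 years


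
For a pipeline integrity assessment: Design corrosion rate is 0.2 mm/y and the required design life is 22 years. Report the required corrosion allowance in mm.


Corrosion allowance = CR × design life
CA = 0.2 * 22 = 4.4 mm

4.4 mm


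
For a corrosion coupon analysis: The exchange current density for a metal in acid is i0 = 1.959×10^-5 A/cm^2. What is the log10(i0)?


i0 = 1.959×10^-5 A/cm^2
log10(i0) = -4.708

-4.708


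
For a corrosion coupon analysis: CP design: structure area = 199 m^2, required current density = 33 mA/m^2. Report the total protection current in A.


I = area * current density, then convert mA → A (÷1000)
I = 199 * 33 / 1000 = 6.57 A

6.57 A


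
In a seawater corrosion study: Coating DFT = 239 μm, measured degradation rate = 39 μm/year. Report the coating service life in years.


Service life = thickness / degradation rate
Life = 239 / 39 = 6.1 years

6.1 years


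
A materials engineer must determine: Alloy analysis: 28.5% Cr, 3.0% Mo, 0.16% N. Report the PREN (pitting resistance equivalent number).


Apply the PREN formula: PREN = Cr + 3.3*Mo + 16*N
PREN = 28.5 + 3.3*3.0 + 16*0.16
PREN = 28.5 + 9.9 + 2.56 = 40.96

40.96


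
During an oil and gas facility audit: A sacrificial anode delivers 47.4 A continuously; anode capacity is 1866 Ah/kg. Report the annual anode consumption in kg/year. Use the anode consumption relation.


Annual consumption = current * hours per year / capacity
Rate = 47.4 * 8760 / 1866 = 222.5 kg/year

222.5 kg/year


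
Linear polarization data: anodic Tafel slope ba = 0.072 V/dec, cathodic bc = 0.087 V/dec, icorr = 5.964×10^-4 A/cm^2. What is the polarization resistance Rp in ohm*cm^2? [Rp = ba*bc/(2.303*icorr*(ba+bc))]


Apply the Stern-Geary equation: Rp = ba*bc / (2.303*icorr*(ba+bc))
ba*bc = 0.072*0.087 = 0.006264
ba+bc = 0.159; 2.303*icorr*(ba+bc) = 2.303*5.964×10^-4*0.159 = 2.1838796×10^-4
Rp = 0.006264 / 2.1838796×10^-4 = 28.68 ohm*cm^2

28.68 ohm*cm^2


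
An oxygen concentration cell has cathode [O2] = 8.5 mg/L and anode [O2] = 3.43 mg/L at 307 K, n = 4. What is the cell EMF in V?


Apply the Nernst concentration-cell relation: E = (RT/nF)*ln(C_cathode/C_anode)
RT/nF = 8.314*307/(4*96485) = 0.00661346 V
ln(8.5/3.43) = 0.90751
E = 0.00661346 * 0.90751 = 0.006 V

0.006 V


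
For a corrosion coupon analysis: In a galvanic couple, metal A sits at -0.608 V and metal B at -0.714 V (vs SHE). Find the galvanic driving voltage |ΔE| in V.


Driving voltage is the absolute potential difference.
|ΔE| = |-0.608 − (-0.714)| = 0.106 V

0.106 V


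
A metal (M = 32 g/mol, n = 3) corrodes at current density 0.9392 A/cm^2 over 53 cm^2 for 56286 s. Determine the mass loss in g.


Apply Faraday's law: m = i*A*t*M / (n*F)
Total charge passed Q = i*A*t = 0.9392*53*56286 = 2801781.9936 C
m = Q*M/(n*F) = 2801781.9936*32/(3*96485) = 309.74426 g

309.74426 g


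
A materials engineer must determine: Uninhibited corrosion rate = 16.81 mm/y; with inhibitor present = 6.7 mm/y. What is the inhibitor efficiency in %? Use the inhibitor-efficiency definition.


Apply the inhibitor-efficiency definition: IE = (CR_blank − CR_inh)/CR_blank × 100
IE = (16.81 − 6.7) / 16.81 × 100
IE = 10.11 / 16.81 × 100 = 60.1 %

60.1 %


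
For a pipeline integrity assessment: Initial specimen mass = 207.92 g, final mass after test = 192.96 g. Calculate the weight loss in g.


Weight loss = initial − final
WL = 207.92 − 192.96 = 14.96 g

14.96 g


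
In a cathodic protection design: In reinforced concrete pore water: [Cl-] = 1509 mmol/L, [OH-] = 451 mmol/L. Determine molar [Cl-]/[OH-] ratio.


Threshold parameter = [Cl-] / [OH-] (molar basis; both in mmol/L, so units cancel)
Ratio = 1509 / 451 = 3.35

3.35


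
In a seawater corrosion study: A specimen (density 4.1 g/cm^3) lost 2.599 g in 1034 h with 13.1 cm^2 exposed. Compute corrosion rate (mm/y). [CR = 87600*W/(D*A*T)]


Apply the mm/y weight-loss relation: CR = 87600 * W / (D * A * T)
Numerator: 87600 * 2.599 = 227672.4
Denominator: 4.1 * 13.1 * 1034 = 55536.14
CR = 227672.4 / 55536.14 = 4.099536 mm/y

4.099536 mm/y


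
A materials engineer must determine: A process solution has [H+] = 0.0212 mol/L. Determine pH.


pH = −log10[H+]
pH = −log10(0.0212) = 1.67

1.67


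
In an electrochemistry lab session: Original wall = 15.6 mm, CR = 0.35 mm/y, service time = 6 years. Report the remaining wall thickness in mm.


Remaining wall = original − CR × time
t = 15.6 − 0.35*6 = 15.6 − 2.1 = 13.5 mm

13.5 mm


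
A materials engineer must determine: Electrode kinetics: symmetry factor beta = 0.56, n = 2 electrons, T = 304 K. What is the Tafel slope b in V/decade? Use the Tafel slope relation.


Apply the Tafel slope relation: b = 2.303*R*T/(beta*n*F)
Numerator: 2.303 * 8.314 * 304 = 5820.73
Denominator: 0.56 * 2 * 96485 = 108063.2
b = 5820.73 / 108063.2 = 0.054 V/decade

0.054 V/decade


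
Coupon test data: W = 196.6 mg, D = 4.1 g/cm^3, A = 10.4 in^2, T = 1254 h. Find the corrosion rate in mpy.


Apply the mpy weight-loss relation: CR = 534 * W / (D * A * T)
Numerator: 534 * 196.6 = 104984.4
Denominator: 4.1 * 10.4 * 1254 = 53470.56
CR = 104984.4 / 53470.56 = 1.9634 mpy

1.9634 mpy


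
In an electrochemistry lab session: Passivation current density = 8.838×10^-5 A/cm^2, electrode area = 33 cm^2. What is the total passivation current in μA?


I = i_pass * A, then convert A → μA (×10^6)
I = 8.838×10^-5 * 33 * 10^6 = 2916.54 μA

2916.54 μA


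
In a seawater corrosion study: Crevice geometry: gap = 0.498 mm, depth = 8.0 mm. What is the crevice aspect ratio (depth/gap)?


Aspect ratio = depth / gap
Ratio = 8.0 / 0.498 = 16.1

16.1


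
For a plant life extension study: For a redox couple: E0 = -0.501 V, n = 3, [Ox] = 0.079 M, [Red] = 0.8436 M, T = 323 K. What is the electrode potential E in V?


Apply the Nernst equation: E = E0 + (RT/nF)*ln([Ox]/[Red])
Step 1: RT/nF = 8.314*323/(3*96485) = 0.00927751 V
Step 2: [Ox]/[Red] = 0.079/0.8436 = 0.093646
Step 3: ln(0.093646) = -2.368234
Step 4: correction = 0.00927751 * -2.368234 = -0.022 V
E = -0.501 + -0.022 = -0.523 V

-0.523 V


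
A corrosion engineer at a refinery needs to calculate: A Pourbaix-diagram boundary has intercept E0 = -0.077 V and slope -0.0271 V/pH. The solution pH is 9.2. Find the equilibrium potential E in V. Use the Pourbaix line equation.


Apply the Pourbaix line equation: E = E0 + slope*pH
E = -0.077 + (-0.0271)*9.2 = -0.077 + (-0.24932) = -0.32632 V
Rounded to 4 decimal places: E = -0.3263 V

-0.3263 V


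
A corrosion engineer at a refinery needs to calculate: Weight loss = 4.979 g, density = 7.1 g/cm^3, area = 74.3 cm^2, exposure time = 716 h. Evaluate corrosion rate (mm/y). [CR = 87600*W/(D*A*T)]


Apply the mm/y weight-loss relation: CR = 87600 * W / (D * A * T)
Numerator: 87600 * 4.979 = 436160.4
Denominator: 7.1 * 74.3 * 716 = 377711.48
CR = 436160.4 / 377711.48 = 1.1547 mm/y

1.1547 mm/y


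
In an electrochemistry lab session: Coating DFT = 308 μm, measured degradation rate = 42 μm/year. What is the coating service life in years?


Service life = thickness / degradation rate
Life = 308 / 42 = 7.3 years

7.3 years


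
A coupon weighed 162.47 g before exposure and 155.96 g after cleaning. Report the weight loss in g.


Weight loss = initial − final
WL = 162.47 − 155.96 = 6.51 g

6.51 g


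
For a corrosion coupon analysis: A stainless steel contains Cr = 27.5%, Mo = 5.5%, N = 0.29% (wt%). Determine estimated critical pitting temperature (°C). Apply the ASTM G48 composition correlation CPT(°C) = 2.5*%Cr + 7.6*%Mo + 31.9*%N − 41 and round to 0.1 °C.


Apply the ASTM G48 empirical CPT estimate: CPT(°C) = 2.5*%Cr + 7.6*%Mo + 31.9*%N − 41
2.5*27.5 = 68.75; 7.6*5.5 = 41.8; 31.9*0.29 = 9.251
CPT = 68.75 + 41.8 + 9.251 − 41 = 78.801 °C
Rounded to 0.1 °C: CPT ≈ 78.8 °C

78.8 °C


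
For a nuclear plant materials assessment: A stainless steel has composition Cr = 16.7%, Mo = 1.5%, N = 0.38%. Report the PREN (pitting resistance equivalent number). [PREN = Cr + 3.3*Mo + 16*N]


Apply the PREN formula: PREN = Cr + 3.3*Mo + 16*N
PREN = 16.7 + 3.3*1.5 + 16*0.38
PREN = 16.7 + 4.95 + 6.08 = 27.73

27.73


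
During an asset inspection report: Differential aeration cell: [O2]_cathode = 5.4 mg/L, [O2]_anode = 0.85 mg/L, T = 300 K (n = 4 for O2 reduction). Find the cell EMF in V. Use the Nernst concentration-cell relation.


Apply the Nernst concentration-cell relation: E = (RT/nF)*ln(C_cathode/C_anode)
RT/nF = 8.314*300/(4*96485) = 0.00646266 V
ln(5.4/0.85) = 1.84892
E = 0.00646266 * 1.84892 = 0.01195 V

0.01195 V


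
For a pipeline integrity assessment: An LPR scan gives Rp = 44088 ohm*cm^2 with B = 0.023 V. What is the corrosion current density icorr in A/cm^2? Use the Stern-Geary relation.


Apply the Stern-Geary relation: icorr = B / Rp
icorr = 0.023 / 44088 = 5.217×10^-7 A/cm^2

5.217×10^-7 A/cm^2


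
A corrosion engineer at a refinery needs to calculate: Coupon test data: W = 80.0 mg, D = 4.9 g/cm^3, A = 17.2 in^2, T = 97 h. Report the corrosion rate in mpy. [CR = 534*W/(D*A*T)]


Apply the mpy weight-loss relation: CR = 534 * W / (D * A * T)
Numerator: 534 * 80.0 = 42720.0
Denominator: 4.9 * 17.2 * 97 = 8175.16
CR = 42720.0 / 8175.16 = 5.2256 mpy

5.2256 mpy


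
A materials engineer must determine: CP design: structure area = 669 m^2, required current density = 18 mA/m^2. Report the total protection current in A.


I = area * current density, then convert mA → A (÷1000)
I = 669 * 18 / 1000 = 12.04 A

12.04 A


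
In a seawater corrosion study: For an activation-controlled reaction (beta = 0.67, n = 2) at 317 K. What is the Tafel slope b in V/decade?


Apply the Tafel slope relation: b = 2.303*R*T/(beta*n*F)
Numerator: 2.303 * 8.314 * 317 = 6069.64
Denominator: 0.67 * 2 * 96485 = 129289.9
b = 6069.64 / 129289.9 = 0.0469 V/decade

0.0469 V/decade


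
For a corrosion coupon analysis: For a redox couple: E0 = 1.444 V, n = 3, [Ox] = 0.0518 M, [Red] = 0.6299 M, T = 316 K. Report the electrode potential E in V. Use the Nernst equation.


Apply the Nernst equation: E = E0 + (RT/nF)*ln([Ox]/[Red])
Step 1: RT/nF = 8.314*316/(3*96485) = 0.00907645 V
Step 2: [Ox]/[Red] = 0.0518/0.6299 = 0.082235
Step 3: ln(0.082235) = -2.498174
Step 4: correction = 0.00907645 * -2.498174 = -0.023 V
E = 1.444 + -0.023 = 1.421 V

1.421 V


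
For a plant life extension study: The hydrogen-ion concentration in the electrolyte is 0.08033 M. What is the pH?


pH = −log10[H+]
pH = −log10(0.08033) = 1.1

1.1


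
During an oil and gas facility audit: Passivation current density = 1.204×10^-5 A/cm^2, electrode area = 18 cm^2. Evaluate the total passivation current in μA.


I = i_pass * A, then convert A → μA (×10^6)
I = 1.204×10^-5 * 18 * 10^6 = 216.72 μA

216.72 μA


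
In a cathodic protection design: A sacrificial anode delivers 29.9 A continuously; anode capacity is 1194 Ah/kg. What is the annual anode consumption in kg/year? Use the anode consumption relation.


Annual consumption = current * hours per year / capacity
Rate = 29.9 * 8760 / 1194 = 219.4 kg/year

219.4 kg/year


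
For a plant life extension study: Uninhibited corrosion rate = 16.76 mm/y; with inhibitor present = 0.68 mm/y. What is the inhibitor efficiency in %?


Apply the inhibitor-efficiency definition: IE = (CR_blank − CR_inh)/CR_blank × 100
IE = (16.76 − 0.68) / 16.76 × 100
IE = 16.08 / 16.76 × 100 = 95.9 %

95.9 %


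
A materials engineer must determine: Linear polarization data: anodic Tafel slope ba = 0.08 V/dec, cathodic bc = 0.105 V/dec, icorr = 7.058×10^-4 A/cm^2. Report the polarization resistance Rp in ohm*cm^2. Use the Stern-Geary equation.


Apply the Stern-Geary equation: Rp = ba*bc / (2.303*icorr*(ba+bc))
ba*bc = 0.08*0.105 = 0.0084
ba+bc = 0.185; 2.303*icorr*(ba+bc) = 2.303*7.058×10^-4*0.185 = 3.0070962×10^-4
Rp = 0.0084 / 3.0070962×10^-4 = 27.9 ohm*cm^2

27.9 ohm*cm^2


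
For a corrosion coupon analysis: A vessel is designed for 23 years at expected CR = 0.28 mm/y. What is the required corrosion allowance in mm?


Corrosion allowance = CR × design life
CA = 0.28 * 23 = 6.44 mm

6.44 mm


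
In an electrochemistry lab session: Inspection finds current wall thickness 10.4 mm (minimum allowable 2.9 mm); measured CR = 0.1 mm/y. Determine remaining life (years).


Apply the remaining-life relation: RL = (t_current − t_min) / CR
RL = (10.4 − 2.9) / 0.1 = 7.5 / 0.1 = 75.0 years

75.0 years


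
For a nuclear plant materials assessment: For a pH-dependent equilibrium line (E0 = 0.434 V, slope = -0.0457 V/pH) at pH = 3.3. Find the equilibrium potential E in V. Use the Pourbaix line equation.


Apply the Pourbaix line equation: E = E0 + slope*pH
E = 0.434 + (-0.0457)*3.3 = 0.434 + (-0.15081) = 0.28319 V
Rounded to 4 decimal places: E = 0.2832 V

0.2832 V


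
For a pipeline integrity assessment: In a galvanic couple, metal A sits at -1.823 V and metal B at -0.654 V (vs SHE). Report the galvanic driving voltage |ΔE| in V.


Driving voltage is the absolute potential difference.
|ΔE| = |-1.823 − (-0.654)| = 1.169 V

1.169 V


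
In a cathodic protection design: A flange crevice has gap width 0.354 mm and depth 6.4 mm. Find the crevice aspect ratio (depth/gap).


Aspect ratio = depth / gap
Ratio = 6.4 / 0.354 = 18.1

18.1


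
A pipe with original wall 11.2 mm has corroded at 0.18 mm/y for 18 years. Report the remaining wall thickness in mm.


Remaining wall = original − CR × time
t = 11.2 − 0.18*18 = 11.2 − 3.24 = 7.96 mm

7.96 mm


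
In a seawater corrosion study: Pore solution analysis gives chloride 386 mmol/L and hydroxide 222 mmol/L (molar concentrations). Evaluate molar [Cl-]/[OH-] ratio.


Threshold parameter = [Cl-] / [OH-] (molar basis; both in mmol/L, so units cancel)
Ratio = 386 / 222 = 1.74

1.74


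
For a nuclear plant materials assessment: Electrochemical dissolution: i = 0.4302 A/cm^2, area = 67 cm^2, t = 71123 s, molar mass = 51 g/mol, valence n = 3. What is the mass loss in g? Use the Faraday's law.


Apply Faraday's law: m = i*A*t*M / (n*F)
Total charge passed Q = i*A*t = 0.4302*67*71123 = 2050006.6782 C
m = Q*M/(n*F) = 2050006.6782*51/(3*96485) = 361.19722 g

361.19722 g


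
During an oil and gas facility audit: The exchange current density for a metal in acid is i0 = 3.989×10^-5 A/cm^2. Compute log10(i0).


i0 = 3.989×10^-5 A/cm^2
log10(i0) = -4.399

-4.399


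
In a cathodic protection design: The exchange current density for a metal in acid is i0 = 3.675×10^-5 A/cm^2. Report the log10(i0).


i0 = 3.675×10^-5 A/cm^2
log10(i0) = -4.435

-4.435


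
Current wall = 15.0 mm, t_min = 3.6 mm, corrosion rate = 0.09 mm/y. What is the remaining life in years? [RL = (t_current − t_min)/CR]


Apply the remaining-life relation: RL = (t_current − t_min) / CR
RL = (15.0 − 3.6) / 0.09 = 11.4 / 0.09 = 126.7 years

126.7 years


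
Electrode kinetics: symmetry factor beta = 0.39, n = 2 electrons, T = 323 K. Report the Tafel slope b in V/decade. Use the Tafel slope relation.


Apply the Tafel slope relation: b = 2.303*R*T/(beta*n*F)
Numerator: 2.303 * 8.314 * 323 = 6184.53
Denominator: 0.39 * 2 * 96485 = 75258.3
b = 6184.53 / 75258.3 = 0.0822 V/decade

0.0822 V/decade


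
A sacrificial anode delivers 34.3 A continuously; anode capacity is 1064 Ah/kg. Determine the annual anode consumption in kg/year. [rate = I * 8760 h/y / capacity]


Annual consumption = current * hours per year / capacity
Rate = 34.3 * 8760 / 1064 = 282.4 kg/year

282.4 kg/year


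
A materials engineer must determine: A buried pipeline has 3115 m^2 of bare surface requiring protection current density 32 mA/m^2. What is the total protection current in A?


I = area * current density, then convert mA → A (÷1000)
I = 3115 * 32 / 1000 = 99.68 A

99.68 A


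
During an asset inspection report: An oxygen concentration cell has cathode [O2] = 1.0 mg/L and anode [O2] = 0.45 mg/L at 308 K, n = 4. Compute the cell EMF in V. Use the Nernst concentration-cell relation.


Apply the Nernst concentration-cell relation: E = (RT/nF)*ln(C_cathode/C_anode)
RT/nF = 8.314*308/(4*96485) = 0.006635 V
ln(1.0/0.45) = 0.79851
E = 0.006635 * 0.79851 = 0.0053 V

0.0053 V


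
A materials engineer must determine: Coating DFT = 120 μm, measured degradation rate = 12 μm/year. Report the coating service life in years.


Service life = thickness / degradation rate
Life = 120 / 12 = 10.0 years

10.0 years


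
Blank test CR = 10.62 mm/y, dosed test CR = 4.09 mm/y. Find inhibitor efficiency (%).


Apply the inhibitor-efficiency definition: IE = (CR_blank − CR_inh)/CR_blank × 100
IE = (10.62 − 4.09) / 10.62 × 100
IE = 6.53 / 10.62 × 100 = 61.5 %

61.5 %


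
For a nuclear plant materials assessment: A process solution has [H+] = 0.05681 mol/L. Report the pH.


pH = −log10[H+]
pH = −log10(0.05681) = 1.25

1.25
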